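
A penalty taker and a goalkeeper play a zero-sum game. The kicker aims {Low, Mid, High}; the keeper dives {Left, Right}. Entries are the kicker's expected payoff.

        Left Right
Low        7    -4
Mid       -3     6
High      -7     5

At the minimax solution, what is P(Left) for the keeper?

1/2

Row minima: Low → -4, Mid → -3, High → -7; maximin = -3.
Column maxima: Left → 7, Right → 6; minimax = 6.
-3 ≠ 6, so there is no saddle point; optimal play is mixed.
High is strictly dominated by Mid, so the kicker never plays it.
On the remaining 2×2 (Low, Mid vs Left, Right):
Let the kicker play Low with probability p. Expected payoff against Left: 7p + (-3)(1−p) = 10p − 3; against Right: (-4)p + 6(1−p) = −10p + 6.
Setting these equal: 10p − 3 = −10p + 6 ⇒ 20p = 9 ⇒ p = 9/20, and the value is (10)·(9/20) − 3 = 3/2.
For the keeper: with q = P(Left), equating Low's and Mid's payoffs gives 11q − 4 = −9q + 6 ⇒ q = 1/2.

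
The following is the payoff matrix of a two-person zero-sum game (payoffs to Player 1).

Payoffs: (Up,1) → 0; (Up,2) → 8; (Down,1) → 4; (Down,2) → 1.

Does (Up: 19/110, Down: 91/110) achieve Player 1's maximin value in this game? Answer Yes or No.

Against 1 this mix gives (19/110)·0 + (91/110)·4 = 182/55.
Against 2 this mix gives (19/110)·8 + (91/110)·1 = 243/110.
Player 2 will play 2, holding Player 1 to 243/110. Shifting weight toward the row that does better against 2 would raise this floor (the equalizing mix achieves 32/11 against both 2 and 1), so the proposed strategy is not optimal.

No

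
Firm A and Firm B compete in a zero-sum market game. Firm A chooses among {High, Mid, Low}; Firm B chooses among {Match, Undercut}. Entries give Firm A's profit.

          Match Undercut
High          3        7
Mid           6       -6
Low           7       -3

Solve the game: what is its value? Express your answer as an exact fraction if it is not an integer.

29/7

Row minima: High → 3, Mid → -6, Low → -3; maximin = 3.
Column maxima: Match → 7, Undercut → 7; minimax = 7.
3 ≠ 7, so there is no saddle point; optimal play is mixed.
Mid is strictly dominated by Low, so Firm A never plays it.
On the remaining 2×2 (High, Low vs Match, Undercut):
Let Firm A play High with probability p. Expected payoff against Match: 3p + 7(1−p) = −4p + 7; against Undercut: 7p + (-3)(1−p) = 10p − 3.
Setting these equal: −4p + 7 = 10p − 3 ⇒ −14p = -10 ⇒ p = 5/7, and the value is (-4)·(5/7) + 7 = 29/7.
For Firm B: with q = P(Match), equating High's and Low's payoffs gives −4q + 7 = 10q − 3 ⇒ q = 5/7.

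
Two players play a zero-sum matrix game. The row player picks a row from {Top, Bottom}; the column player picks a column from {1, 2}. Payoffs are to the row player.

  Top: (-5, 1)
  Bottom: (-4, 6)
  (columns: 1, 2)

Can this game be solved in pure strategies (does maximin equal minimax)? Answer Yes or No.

Row minima: Top → -5, Bottom → -4; maximin = -4.
Column maxima: 1 → -4, 2 → 6; minimax = -4.
maximin = minimax = -4, so a saddle point exists.

Yes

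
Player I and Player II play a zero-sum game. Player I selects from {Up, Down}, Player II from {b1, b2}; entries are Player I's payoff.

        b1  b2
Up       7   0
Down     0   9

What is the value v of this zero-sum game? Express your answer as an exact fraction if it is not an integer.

Row minima: Up → 0, Down → 0; maximin = 0.
Column maxima: b1 → 7, b2 → 9; minimax = 7.
0 ≠ 7, so there is no saddle point; optimal play is mixed.
Let Player I play Up with probability p. Expected payoff against b1: 7p + 0(1−p) = 7p; against b2: 0p + 9(1−p) = −9p + 9.
Setting these equal: 7p = −9p + 9 ⇒ 16p = 9 ⇒ p = 9/16, and the value is (7)·(9/16) = 63/16.
For Player II: with q = P(b1), equating Up's and Down's payoffs gives 7q = −9q + 9 ⇒ q = 9/16.

63/16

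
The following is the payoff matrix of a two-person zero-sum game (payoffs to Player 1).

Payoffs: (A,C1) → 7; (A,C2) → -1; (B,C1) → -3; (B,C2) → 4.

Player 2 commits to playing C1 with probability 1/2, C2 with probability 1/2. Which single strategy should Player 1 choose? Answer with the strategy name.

A

Expected payoff of A: (1/2)·7 + (1/2)·(-1) = 3.
Expected payoff of B: (1/2)·(-3) + (1/2)·4 = 1/2.
The largest is 3, so Player 1's best response is A.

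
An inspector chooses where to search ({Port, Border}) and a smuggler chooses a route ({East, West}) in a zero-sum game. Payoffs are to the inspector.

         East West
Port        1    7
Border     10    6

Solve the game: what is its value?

32/5

Row minima: Port → 1, Border → 6; maximin = 6.
Column maxima: East → 10, West → 7; minimax = 7.
6 ≠ 7, so there is no saddle point; optimal play is mixed.
Let the inspector play Port with probability p. Expected payoff against East: 1p + 10(1−p) = −9p + 10; against West: 7p + 6(1−p) = p + 6.
Setting these equal: −9p + 10 = p + 6 ⇒ −10p = -4 ⇒ p = 2/5, and the value is (-9)·(2/5) + 10 = 32/5.
For the smuggler: with q = P(East), equating Port's and Border's payoffs gives −6q + 7 = 4q + 6 ⇒ q = 1/10.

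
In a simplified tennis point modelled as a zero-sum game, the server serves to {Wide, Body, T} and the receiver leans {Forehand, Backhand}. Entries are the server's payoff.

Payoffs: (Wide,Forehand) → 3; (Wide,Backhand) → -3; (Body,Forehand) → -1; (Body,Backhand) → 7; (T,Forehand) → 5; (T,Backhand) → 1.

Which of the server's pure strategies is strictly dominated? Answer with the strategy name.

T gives a strictly higher payoff than Wide against every column: 5 > 3, 1 > -3.
So Wide is strictly dominated and the server never plays it.

Wide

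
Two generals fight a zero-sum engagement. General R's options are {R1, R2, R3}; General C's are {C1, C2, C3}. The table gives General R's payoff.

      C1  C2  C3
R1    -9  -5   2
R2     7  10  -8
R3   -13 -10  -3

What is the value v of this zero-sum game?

-29/13

Row minima: R1 → -9, R2 → -8, R3 → -13; maximin = -8.
Column maxima: C1 → 7, C2 → 10, C3 → 2; minimax = 2.
-8 ≠ 2, so there is no saddle point; optimal play is mixed.
R3 is strictly dominated by R1, so General R never plays it.
C2 is strictly dominated by C1 (it gives General R strictly more in every row), so General C never plays it.
On the remaining 2×2 (R1, R2 vs C1, C3):
Let General R play R1 with probability p. Expected payoff against C1: (-9)p + 7(1−p) = −16p + 7; against C3: 2p + (-8)(1−p) = 10p − 8.
Setting these equal: −16p + 7 = 10p − 8 ⇒ −26p = -15 ⇒ p = 15/26, and the value is (-16)·(15/26) + 7 = -29/13.
For General C: with q = P(C1), equating R1's and R2's payoffs gives −11q + 2 = 15q − 8 ⇒ q = 5/13.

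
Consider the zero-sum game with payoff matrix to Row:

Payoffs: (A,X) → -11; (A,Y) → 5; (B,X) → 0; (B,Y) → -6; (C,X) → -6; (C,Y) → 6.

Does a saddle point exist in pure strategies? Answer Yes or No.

Row minima: A → -11, B → -6, C → -6; maximin = -6.
Column maxima: X → 0, Y → 6; minimax = 0.
-6 ≠ 0, so no pure-strategy equilibrium exists.

No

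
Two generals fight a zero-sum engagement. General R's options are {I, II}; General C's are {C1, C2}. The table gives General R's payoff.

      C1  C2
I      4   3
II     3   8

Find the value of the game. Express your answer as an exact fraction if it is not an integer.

Row minima: I → 3, II → 3; maximin = 3.
Column maxima: C1 → 4, C2 → 8; minimax = 4.
3 ≠ 4, so there is no saddle point; optimal play is mixed.
Let General R play I with probability p. Expected payoff against C1: 4p + 3(1−p) = p + 3; against C2: 3p + 8(1−p) = −5p + 8.
Setting these equal: p + 3 = −5p + 8 ⇒ 6p = 5 ⇒ p = 5/6, and the value is (1)·(5/6) + 3 = 23/6.
For General C: with q = P(C1), equating I's and II's payoffs gives q + 3 = −5q + 8 ⇒ q = 5/6.

23/6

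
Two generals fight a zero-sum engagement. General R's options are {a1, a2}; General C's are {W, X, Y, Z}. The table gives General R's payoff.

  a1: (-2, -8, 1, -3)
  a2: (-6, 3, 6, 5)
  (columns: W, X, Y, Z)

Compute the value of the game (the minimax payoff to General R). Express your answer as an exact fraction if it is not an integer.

Row minima: a1 → -8, a2 → -6; maximin = -6.
Column maxima: W → -2, X → 3, Y → 6, Z → 5; minimax = -2.
-6 ≠ -2, so there is no saddle point; optimal play is mixed.
Y is strictly dominated by W (it gives General R strictly more in every row), so General C never plays it.
Z is strictly dominated by X (it gives General R strictly more in every row), so General C never plays it.
On the remaining 2×2 (a1, a2 vs W, X):
Let General R play a1 with probability p. Expected payoff against W: (-2)p + (-6)(1−p) = 4p − 6; against X: (-8)p + 3(1−p) = −11p + 3.
Setting these equal: 4p − 6 = −11p + 3 ⇒ 15p = 9 ⇒ p = 3/5, and the value is (4)·(3/5) − 6 = -18/5.
For General C: with q = P(W), equating a1's and a2's payoffs gives 6q − 8 = −9q + 3 ⇒ q = 11/15.

-18/5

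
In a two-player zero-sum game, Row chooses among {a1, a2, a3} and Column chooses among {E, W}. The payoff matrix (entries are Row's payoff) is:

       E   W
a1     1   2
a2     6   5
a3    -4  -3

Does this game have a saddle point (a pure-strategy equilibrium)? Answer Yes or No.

Row minima: a1 → 1, a2 → 5, a3 → -4; maximin = 5.
Column maxima: E → 6, W → 5; minimax = 5.
maximin = minimax = 5, so a saddle point exists.

Yes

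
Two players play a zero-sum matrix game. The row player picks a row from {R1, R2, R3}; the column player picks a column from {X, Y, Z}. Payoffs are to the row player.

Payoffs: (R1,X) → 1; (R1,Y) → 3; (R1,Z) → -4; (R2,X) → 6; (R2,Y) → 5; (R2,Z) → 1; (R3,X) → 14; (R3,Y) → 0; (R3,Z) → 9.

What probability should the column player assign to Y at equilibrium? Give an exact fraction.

Row minima: R1 → -4, R2 → 1, R3 → 0; maximin = 1.
Column maxima: X → 14, Y → 5, Z → 9; minimax = 5.
1 ≠ 5, so there is no saddle point; optimal play is mixed.
R1 is strictly dominated by R2, so the row player never plays it.
With R1 eliminated, X is strictly dominated by Y (it gives the row player strictly more in every remaining row), so the column player never plays it.
On the remaining 2×2 (R2, R3 vs Y, Z):
Let the row player play R2 with probability p. Expected payoff against Y: 5p + 0(1−p) = 5p; against Z: 1p + 9(1−p) = −8p + 9.
Setting these equal: 5p = −8p + 9 ⇒ 13p = 9 ⇒ p = 9/13, and the value is (5)·(9/13) = 45/13.
For the column player: with q = P(Y), equating R2's and R3's payoffs gives 4q + 1 = −9q + 9 ⇒ q = 8/13.

8/13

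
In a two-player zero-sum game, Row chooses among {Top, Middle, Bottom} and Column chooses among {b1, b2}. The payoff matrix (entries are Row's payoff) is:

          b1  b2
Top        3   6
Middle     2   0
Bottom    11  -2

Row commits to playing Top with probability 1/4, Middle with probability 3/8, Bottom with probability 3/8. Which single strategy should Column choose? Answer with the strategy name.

b2

If Column plays b1, Row's expected payoff is (1/4)·3 + (3/8)·2 + (3/8)·11 = 45/8.
If Column plays b2, Row's expected payoff is (1/4)·6 + (3/8)·0 + (3/8)·(-2) = 3/4.
Column minimizes Row's payoff; the smallest is 3/4, so the best response is b2.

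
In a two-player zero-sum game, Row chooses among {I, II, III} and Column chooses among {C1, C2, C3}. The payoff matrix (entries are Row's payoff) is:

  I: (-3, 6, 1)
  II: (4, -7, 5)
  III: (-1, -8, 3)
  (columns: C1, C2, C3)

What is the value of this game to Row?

3/20

Row minima: I → -3, II → -7, III → -8; maximin = -3.
Column maxima: C1 → 4, C2 → 6, C3 → 5; minimax = 4.
-3 ≠ 4, so there is no saddle point; optimal play is mixed.
III is strictly dominated by II, so Row never plays it.
C3 is strictly dominated by C1 (it gives Row strictly more in every row), so Column never plays it.
On the remaining 2×2 (I, II vs C1, C2):
Let Row play I with probability p. Expected payoff against C1: (-3)p + 4(1−p) = −7p + 4; against C2: 6p + (-7)(1−p) = 13p − 7.
Setting these equal: −7p + 4 = 13p − 7 ⇒ −20p = -11 ⇒ p = 11/20, and the value is (-7)·(11/20) + 4 = 3/20.
For Column: with q = P(C1), equating I's and II's payoffs gives −9q + 6 = 11q − 7 ⇒ q = 13/20.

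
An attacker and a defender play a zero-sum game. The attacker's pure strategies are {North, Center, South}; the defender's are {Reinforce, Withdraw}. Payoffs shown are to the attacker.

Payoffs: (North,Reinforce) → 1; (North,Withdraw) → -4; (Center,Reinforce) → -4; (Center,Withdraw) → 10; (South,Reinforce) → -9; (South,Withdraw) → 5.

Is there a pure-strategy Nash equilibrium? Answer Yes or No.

Row minima: North → -4, Center → -4, South → -9; maximin = -4.
Column maxima: Reinforce → 1, Withdraw → 10; minimax = 1.
-4 ≠ 1, so no pure-strategy equilibrium exists.

No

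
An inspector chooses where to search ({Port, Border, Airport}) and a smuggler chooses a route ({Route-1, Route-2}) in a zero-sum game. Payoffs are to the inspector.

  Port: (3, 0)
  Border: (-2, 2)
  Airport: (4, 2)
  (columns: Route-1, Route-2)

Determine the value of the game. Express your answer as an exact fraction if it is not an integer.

Row minima: Port → 0, Border → -2, Airport → 2; maximin = 2.
Column maxima: Route-1 → 4, Route-2 → 2; minimax = 2.
Since maximin = minimax = 2, there is a saddle point and the value is 2.

2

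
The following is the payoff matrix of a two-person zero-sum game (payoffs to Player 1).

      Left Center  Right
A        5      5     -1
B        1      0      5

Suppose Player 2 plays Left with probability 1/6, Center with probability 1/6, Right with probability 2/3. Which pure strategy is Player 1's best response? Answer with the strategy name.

Expected payoff of A: (1/6)·5 + (1/6)·5 + (2/3)·(-1) = 1.
Expected payoff of B: (1/6)·1 + (1/6)·0 + (2/3)·5 = 7/2.
The largest is 7/2, so Player 1's best response is B.

B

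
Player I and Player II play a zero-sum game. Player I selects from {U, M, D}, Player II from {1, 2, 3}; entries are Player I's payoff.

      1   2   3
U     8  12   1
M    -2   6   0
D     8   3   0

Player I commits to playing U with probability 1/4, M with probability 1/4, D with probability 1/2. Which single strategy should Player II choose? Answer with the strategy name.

3

If Player II plays 1, Player I's expected payoff is (1/4)·8 + (1/4)·(-2) + (1/2)·8 = 11/2.
If Player II plays 2, Player I's expected payoff is (1/4)·12 + (1/4)·6 + (1/2)·3 = 6.
If Player II plays 3, Player I's expected payoff is (1/4)·1 + (1/4)·0 + (1/2)·0 = 1/4.
Player II minimizes Player I's payoff; the smallest is 1/4, so the best response is 3.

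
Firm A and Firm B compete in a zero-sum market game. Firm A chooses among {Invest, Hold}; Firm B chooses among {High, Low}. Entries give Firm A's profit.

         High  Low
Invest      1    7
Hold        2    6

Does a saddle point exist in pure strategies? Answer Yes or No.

Row minima: Invest → 1, Hold → 2; maximin = 2.
Column maxima: High → 2, Low → 7; minimax = 2.
maximin = minimax = 2, so a saddle point exists.

Yes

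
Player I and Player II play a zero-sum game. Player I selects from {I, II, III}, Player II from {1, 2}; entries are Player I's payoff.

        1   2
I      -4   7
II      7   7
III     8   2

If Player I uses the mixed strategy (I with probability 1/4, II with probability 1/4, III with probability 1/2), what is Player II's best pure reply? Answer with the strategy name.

2

If Player II plays 1, Player I's expected payoff is (1/4)·(-4) + (1/4)·7 + (1/2)·8 = 19/4.
If Player II plays 2, Player I's expected payoff is (1/4)·7 + (1/4)·7 + (1/2)·2 = 9/2.
Player II minimizes Player I's payoff; the smallest is 9/2, so the best response is 2.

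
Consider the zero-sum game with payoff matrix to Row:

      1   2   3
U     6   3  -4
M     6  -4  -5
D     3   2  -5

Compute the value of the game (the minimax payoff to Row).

-4

Row minima: U → -4, M → -5, D → -5; maximin = -4.
Column maxima: 1 → 6, 2 → 3, 3 → -4; minimax = -4.
Since maximin = minimax = -4, there is a saddle point and the value is -4.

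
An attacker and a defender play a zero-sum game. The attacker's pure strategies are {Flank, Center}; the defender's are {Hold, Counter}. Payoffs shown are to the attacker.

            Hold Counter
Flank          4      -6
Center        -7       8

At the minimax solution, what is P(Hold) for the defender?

Row minima: Flank → -6, Center → -7; maximin = -6.
Column maxima: Hold → 4, Counter → 8; minimax = 4.
-6 ≠ 4, so there is no saddle point; optimal play is mixed.
Let the attacker play Flank with probability p. Expected payoff against Hold: 4p + (-7)(1−p) = 11p − 7; against Counter: (-6)p + 8(1−p) = −14p + 8.
Setting these equal: 11p − 7 = −14p + 8 ⇒ 25p = 15 ⇒ p = 3/5, and the value is (11)·(3/5) − 7 = -2/5.
For the defender: with q = P(Hold), equating Flank's and Center's payoffs gives 10q − 6 = −15q + 8 ⇒ q = 14/25.

14/25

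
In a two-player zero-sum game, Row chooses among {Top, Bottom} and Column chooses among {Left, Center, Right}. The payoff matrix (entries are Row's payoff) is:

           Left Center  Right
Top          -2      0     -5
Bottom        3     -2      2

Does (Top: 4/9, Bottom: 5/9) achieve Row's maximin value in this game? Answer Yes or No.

Yes

Against Left this mix gives (4/9)·(-2) + (5/9)·3 = 7/9.
Against Center this mix gives (4/9)·0 + (5/9)·(-2) = -10/9.
Against Right this mix gives (4/9)·(-5) + (5/9)·2 = -10/9.
All of Column's active replies (Center, Right) yield -10/9, and no column does worse for Row. The mix makes Column indifferent and guarantees -10/9, so it is optimal.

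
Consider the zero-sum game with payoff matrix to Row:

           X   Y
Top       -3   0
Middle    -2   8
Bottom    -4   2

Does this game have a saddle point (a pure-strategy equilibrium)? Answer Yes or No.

Yes

Row minima: Top → -3, Middle → -2, Bottom → -4; maximin = -2.
Column maxima: X → -2, Y → 8; minimax = -2.
maximin = minimax = -2, so a saddle point exists.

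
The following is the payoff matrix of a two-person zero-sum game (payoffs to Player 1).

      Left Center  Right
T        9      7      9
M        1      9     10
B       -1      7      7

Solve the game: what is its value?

37/5

Row minima: T → 7, M → 1, B → -1; maximin = 7.
Column maxima: Left → 9, Center → 9, Right → 10; minimax = 9.
7 ≠ 9, so there is no saddle point; optimal play is mixed.
B is strictly dominated by M, so Player 1 never plays it.
With B eliminated, Right is strictly dominated by Center (it gives Player 1 strictly more in every remaining row), so Player 2 never plays it.
On the remaining 2×2 (T, M vs Left, Center):
Let Player 1 play T with probability p. Expected payoff against Left: 9p + 1(1−p) = 8p + 1; against Center: 7p + 9(1−p) = −2p + 9.
Setting these equal: 8p + 1 = −2p + 9 ⇒ 10p = 8 ⇒ p = 4/5, and the value is (8)·(4/5) + 1 = 37/5.
For Player 2: with q = P(Left), equating T's and M's payoffs gives 2q + 7 = −8q + 9 ⇒ q = 1/5.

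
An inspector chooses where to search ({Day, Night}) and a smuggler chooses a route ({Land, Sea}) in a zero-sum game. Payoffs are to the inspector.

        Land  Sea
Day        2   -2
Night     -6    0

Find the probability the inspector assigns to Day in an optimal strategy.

3/5

Row minima: Day → -2, Night → -6; maximin = -2.
Column maxima: Land → 2, Sea → 0; minimax = 0.
-2 ≠ 0, so there is no saddle point; optimal play is mixed.
Let the inspector play Day with probability p. Expected payoff against Land: 2p + (-6)(1−p) = 8p − 6; against Sea: (-2)p + 0(1−p) = −2p.
Setting these equal: 8p − 6 = −2p ⇒ 10p = 6 ⇒ p = 3/5, and the value is (8)·(3/5) − 6 = -6/5.
For the smuggler: with q = P(Land), equating Day's and Night's payoffs gives 4q − 2 = −6q ⇒ q = 1/5.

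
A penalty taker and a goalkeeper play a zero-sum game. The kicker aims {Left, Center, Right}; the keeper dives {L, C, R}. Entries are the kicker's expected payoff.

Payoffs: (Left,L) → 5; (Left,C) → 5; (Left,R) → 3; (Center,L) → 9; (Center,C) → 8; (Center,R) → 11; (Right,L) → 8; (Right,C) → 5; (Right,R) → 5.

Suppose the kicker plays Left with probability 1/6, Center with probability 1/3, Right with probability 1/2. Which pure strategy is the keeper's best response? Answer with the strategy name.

C

If the keeper plays L, the kicker's expected payoff is (1/6)·5 + (1/3)·9 + (1/2)·8 = 47/6.
If the keeper plays C, the kicker's expected payoff is (1/6)·5 + (1/3)·8 + (1/2)·5 = 6.
If the keeper plays R, the kicker's expected payoff is (1/6)·3 + (1/3)·11 + (1/2)·5 = 20/3.
The keeper minimizes the kicker's payoff; the smallest is 6, so the best response is C.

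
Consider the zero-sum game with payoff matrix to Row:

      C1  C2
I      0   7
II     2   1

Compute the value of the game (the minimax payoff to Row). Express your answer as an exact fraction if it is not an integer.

7/4

Row minima: I → 0, II → 1; maximin = 1.
Column maxima: C1 → 2, C2 → 7; minimax = 2.
1 ≠ 2, so there is no saddle point; optimal play is mixed.
Let Row play I with probability p. Expected payoff against C1: 0p + 2(1−p) = −2p + 2; against C2: 7p + 1(1−p) = 6p + 1.
Setting these equal: −2p + 2 = 6p + 1 ⇒ −8p = -1 ⇒ p = 1/8, and the value is (-2)·(1/8) + 2 = 7/4.
For Column: with q = P(C1), equating I's and II's payoffs gives −7q + 7 = q + 1 ⇒ q = 3/4.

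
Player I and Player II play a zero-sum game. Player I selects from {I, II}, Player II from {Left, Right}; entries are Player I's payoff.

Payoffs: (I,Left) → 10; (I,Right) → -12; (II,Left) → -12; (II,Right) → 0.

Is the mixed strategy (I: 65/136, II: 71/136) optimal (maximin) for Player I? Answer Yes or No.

No

Against Left this mix gives (65/136)·10 + (71/136)·(-12) = -101/68.
Against Right this mix gives (65/136)·(-12) + (71/136)·0 = -195/34.
Player II will play Right, holding Player I to -195/34. Shifting weight toward the row that does better against Right would raise this floor (the equalizing mix achieves -72/17 against both Right and Left), so the proposed strategy is not optimal.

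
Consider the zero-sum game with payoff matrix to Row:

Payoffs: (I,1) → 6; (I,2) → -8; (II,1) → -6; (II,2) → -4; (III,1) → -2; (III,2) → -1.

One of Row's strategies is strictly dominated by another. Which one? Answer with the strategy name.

II

III gives a strictly higher payoff than II against every column: -2 > -6, -1 > -4.
So II is strictly dominated and Row never plays it.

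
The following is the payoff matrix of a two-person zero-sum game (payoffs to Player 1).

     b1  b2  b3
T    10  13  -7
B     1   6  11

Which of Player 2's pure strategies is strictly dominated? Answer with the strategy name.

b2

b1 holds Player 1's payoff strictly below b2 in every row: 10 < 13, 1 < 6.
So b2 is strictly dominated for Player 2.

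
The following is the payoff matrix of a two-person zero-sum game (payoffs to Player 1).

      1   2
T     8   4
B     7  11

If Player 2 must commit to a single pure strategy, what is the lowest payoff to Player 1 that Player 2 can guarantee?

8

Column maxima: 1 → 8, 2 → 11.
The smallest of these is 8.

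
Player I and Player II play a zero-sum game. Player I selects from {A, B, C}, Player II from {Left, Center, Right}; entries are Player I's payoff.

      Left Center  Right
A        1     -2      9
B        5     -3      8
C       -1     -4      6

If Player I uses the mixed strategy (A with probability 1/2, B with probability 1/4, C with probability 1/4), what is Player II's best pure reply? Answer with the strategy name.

Center

If Player II plays Left, Player I's expected payoff is (1/2)·1 + (1/4)·5 + (1/4)·(-1) = 3/2.
If Player II plays Center, Player I's expected payoff is (1/2)·(-2) + (1/4)·(-3) + (1/4)·(-4) = -11/4.
If Player II plays Right, Player I's expected payoff is (1/2)·9 + (1/4)·8 + (1/4)·6 = 8.
Player II minimizes Player I's payoff; the smallest is -11/4, so the best response is Center.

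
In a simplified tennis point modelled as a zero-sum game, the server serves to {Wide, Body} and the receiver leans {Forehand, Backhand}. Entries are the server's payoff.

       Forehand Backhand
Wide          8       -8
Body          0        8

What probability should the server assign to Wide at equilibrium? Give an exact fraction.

Row minima: Wide → -8, Body → 0; maximin = 0.
Column maxima: Forehand → 8, Backhand → 8; minimax = 8.
0 ≠ 8, so there is no saddle point; optimal play is mixed.
Let the server play Wide with probability p. Expected payoff against Forehand: 8p + 0(1−p) = 8p; against Backhand: (-8)p + 8(1−p) = −16p + 8.
Setting these equal: 8p = −16p + 8 ⇒ 24p = 8 ⇒ p = 1/3, and the value is (8)·(1/3) = 8/3.
For the receiver: with q = P(Forehand), equating Wide's and Body's payoffs gives 16q − 8 = −8q + 8 ⇒ q = 2/3.

1/3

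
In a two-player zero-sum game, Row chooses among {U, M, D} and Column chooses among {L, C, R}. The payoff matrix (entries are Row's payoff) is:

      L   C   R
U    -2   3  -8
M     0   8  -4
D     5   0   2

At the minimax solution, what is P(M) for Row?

1/7

Row minima: U → -8, M → -4, D → 0; maximin = 0.
Column maxima: L → 5, C → 8, R → 2; minimax = 2.
0 ≠ 2, so there is no saddle point; optimal play is mixed.
U is strictly dominated by M, so Row never plays it.
L is strictly dominated by R (it gives Row strictly more in every row), so Column never plays it.
On the remaining 2×2 (M, D vs C, R):
Let Row play M with probability p. Expected payoff against C: 8p + 0(1−p) = 8p; against R: (-4)p + 2(1−p) = −6p + 2.
Setting these equal: 8p = −6p + 2 ⇒ 14p = 2 ⇒ p = 1/7, and the value is (8)·(1/7) = 8/7.
For Column: with q = P(C), equating M's and D's payoffs gives 12q − 4 = −2q + 2 ⇒ q = 3/7.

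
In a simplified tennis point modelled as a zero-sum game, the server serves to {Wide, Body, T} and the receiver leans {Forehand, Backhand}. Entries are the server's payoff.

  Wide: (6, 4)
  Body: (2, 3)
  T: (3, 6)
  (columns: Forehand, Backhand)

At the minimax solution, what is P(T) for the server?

Row minima: Wide → 4, Body → 2, T → 3; maximin = 4.
Column maxima: Forehand → 6, Backhand → 6; minimax = 6.
4 ≠ 6, so there is no saddle point; optimal play is mixed.
Body is strictly dominated by Wide, so the server never plays it.
On the remaining 2×2 (Wide, T vs Forehand, Backhand):
Let the server play Wide with probability p. Expected payoff against Forehand: 6p + 3(1−p) = 3p + 3; against Backhand: 4p + 6(1−p) = −2p + 6.
Setting these equal: 3p + 3 = −2p + 6 ⇒ 5p = 3 ⇒ p = 3/5, and the value is (3)·(3/5) + 3 = 24/5.
For the receiver: with q = P(Forehand), equating Wide's and T's payoffs gives 2q + 4 = −3q + 6 ⇒ q = 2/5.

2/5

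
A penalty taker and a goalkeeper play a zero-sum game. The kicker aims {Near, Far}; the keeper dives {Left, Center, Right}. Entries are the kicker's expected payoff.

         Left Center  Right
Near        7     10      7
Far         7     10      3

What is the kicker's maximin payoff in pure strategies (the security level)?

7

Row minima: Near → 7, Far → 3.
The best of these is 7.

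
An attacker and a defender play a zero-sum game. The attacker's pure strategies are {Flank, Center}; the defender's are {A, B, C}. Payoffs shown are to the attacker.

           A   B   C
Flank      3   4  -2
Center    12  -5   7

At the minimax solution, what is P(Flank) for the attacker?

Row minima: Flank → -2, Center → -5; maximin = -2.
Column maxima: A → 12, B → 4, C → 7; minimax = 4.
-2 ≠ 4, so there is no saddle point; optimal play is mixed.
A is strictly dominated by C (it gives the attacker strictly more in every row), so the defender never plays it.
On the remaining 2×2 (Flank, Center vs B, C):
Let the attacker play Flank with probability p. Expected payoff against B: 4p + (-5)(1−p) = 9p − 5; against C: (-2)p + 7(1−p) = −9p + 7.
Setting these equal: 9p − 5 = −9p + 7 ⇒ 18p = 12 ⇒ p = 2/3, and the value is (9)·(2/3) − 5 = 1.
For the defender: with q = P(B), equating Flank's and Center's payoffs gives 6q − 2 = −12q + 7 ⇒ q = 1/2.

2/3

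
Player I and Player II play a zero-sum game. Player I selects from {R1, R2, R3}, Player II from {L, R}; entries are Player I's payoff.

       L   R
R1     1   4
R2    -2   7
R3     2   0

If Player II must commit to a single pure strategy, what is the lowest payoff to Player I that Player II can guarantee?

Column maxima: L → 2, R → 7.
The smallest of these is 2.

2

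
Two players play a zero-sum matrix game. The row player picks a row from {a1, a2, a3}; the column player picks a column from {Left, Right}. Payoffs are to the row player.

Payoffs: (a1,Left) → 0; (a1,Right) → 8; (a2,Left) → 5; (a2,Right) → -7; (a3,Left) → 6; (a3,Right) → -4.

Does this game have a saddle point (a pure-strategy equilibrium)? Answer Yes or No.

Row minima: a1 → 0, a2 → -7, a3 → -4; maximin = 0.
Column maxima: Left → 6, Right → 8; minimax = 6.
0 ≠ 6, so no pure-strategy equilibrium exists.

No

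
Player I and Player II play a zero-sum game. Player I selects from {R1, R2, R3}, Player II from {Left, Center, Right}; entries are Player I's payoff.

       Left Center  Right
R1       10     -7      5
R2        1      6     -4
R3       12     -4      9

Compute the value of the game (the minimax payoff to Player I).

38/23

Row minima: R1 → -7, R2 → -4, R3 → -4; maximin = -4.
Column maxima: Left → 12, Center → 6, Right → 9; minimax = 6.
-4 ≠ 6, so there is no saddle point; optimal play is mixed.
R1 is strictly dominated by R3, so Player I never plays it.
Left is strictly dominated by Right (it gives Player I strictly more in every row), so Player II never plays it.
On the remaining 2×2 (R2, R3 vs Center, Right):
Let Player I play R2 with probability p. Expected payoff against Center: 6p + (-4)(1−p) = 10p − 4; against Right: (-4)p + 9(1−p) = −13p + 9.
Setting these equal: 10p − 4 = −13p + 9 ⇒ 23p = 13 ⇒ p = 13/23, and the value is (10)·(13/23) − 4 = 38/23.
For Player II: with q = P(Center), equating R2's and R3's payoffs gives 10q − 4 = −13q + 9 ⇒ q = 13/23.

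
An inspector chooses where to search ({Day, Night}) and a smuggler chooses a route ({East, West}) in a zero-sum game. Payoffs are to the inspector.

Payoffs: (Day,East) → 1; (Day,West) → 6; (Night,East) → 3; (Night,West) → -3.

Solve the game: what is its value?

Row minima: Day → 1, Night → -3; maximin = 1.
Column maxima: East → 3, West → 6; minimax = 3.
1 ≠ 3, so there is no saddle point; optimal play is mixed.
Let the inspector play Day with probability p. Expected payoff against East: 1p + 3(1−p) = −2p + 3; against West: 6p + (-3)(1−p) = 9p − 3.
Setting these equal: −2p + 3 = 9p − 3 ⇒ −11p = -6 ⇒ p = 6/11, and the value is (-2)·(6/11) + 3 = 21/11.
For the smuggler: with q = P(East), equating Day's and Night's payoffs gives −5q + 6 = 6q − 3 ⇒ q = 9/11.

21/11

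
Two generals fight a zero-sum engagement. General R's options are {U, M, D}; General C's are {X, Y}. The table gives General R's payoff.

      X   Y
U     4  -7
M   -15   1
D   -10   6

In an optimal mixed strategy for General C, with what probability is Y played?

14/27

Row minima: U → -7, M → -15, D → -10; maximin = -7.
Column maxima: X → 4, Y → 6; minimax = 4.
-7 ≠ 4, so there is no saddle point; optimal play is mixed.
M is strictly dominated by D, so General R never plays it.
On the remaining 2×2 (U, D vs X, Y):
Let General R play U with probability p. Expected payoff against X: 4p + (-10)(1−p) = 14p − 10; against Y: (-7)p + 6(1−p) = −13p + 6.
Setting these equal: 14p − 10 = −13p + 6 ⇒ 27p = 16 ⇒ p = 16/27, and the value is (14)·(16/27) − 10 = -46/27.
For General C: with q = P(X), equating U's and D's payoffs gives 11q − 7 = −16q + 6 ⇒ q = 13/27.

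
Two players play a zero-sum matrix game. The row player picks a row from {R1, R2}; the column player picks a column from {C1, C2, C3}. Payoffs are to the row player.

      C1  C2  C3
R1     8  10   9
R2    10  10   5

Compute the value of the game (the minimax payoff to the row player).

Row minima: R1 → 8, R2 → 5; maximin = 8.
Column maxima: C1 → 10, C2 → 10, C3 → 9; minimax = 9.
8 ≠ 9, so there is no saddle point; optimal play is mixed.
C2 is strictly dominated by C3 (it gives the row player strictly more in every row), so the column player never plays it.
On the remaining 2×2 (R1, R2 vs C1, C3):
Let the row player play R1 with probability p. Expected payoff against C1: 8p + 10(1−p) = −2p + 10; against C3: 9p + 5(1−p) = 4p + 5.
Setting these equal: −2p + 10 = 4p + 5 ⇒ −6p = -5 ⇒ p = 5/6, and the value is (-2)·(5/6) + 10 = 25/3.
For the column player: with q = P(C1), equating R1's and R2's payoffs gives −q + 9 = 5q + 5 ⇒ q = 2/3.

25/3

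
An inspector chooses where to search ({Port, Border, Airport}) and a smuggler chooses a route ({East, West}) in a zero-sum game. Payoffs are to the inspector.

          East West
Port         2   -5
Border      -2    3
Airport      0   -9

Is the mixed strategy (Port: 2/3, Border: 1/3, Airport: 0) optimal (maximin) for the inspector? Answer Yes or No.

Against East this mix gives (2/3)·2 + (1/3)·(-2) = 2/3.
Against West this mix gives (2/3)·(-5) + (1/3)·3 = -7/3.
The smuggler will play West, holding the inspector to -7/3. Shifting weight toward the row that does better against West would raise this floor (the equalizing mix achieves -1/3 against both West and East), so the proposed strategy is not optimal.

No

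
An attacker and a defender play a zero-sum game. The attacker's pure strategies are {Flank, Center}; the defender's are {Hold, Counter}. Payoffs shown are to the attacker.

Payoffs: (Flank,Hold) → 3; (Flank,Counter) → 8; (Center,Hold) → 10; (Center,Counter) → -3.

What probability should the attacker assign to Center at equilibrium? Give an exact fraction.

5/18

Row minima: Flank → 3, Center → -3; maximin = 3.
Column maxima: Hold → 10, Counter → 8; minimax = 8.
3 ≠ 8, so there is no saddle point; optimal play is mixed.
Let the attacker play Flank with probability p. Expected payoff against Hold: 3p + 10(1−p) = −7p + 10; against Counter: 8p + (-3)(1−p) = 11p − 3.
Setting these equal: −7p + 10 = 11p − 3 ⇒ −18p = -13 ⇒ p = 13/18, and the value is (-7)·(13/18) + 10 = 89/18.
For the defender: with q = P(Hold), equating Flank's and Center's payoffs gives −5q + 8 = 13q − 3 ⇒ q = 11/18.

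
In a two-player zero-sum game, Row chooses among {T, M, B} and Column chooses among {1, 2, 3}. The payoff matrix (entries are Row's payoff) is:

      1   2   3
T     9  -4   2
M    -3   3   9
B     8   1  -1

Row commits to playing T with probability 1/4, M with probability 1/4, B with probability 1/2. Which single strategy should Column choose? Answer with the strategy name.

2

If Column plays 1, Row's expected payoff is (1/4)·9 + (1/4)·(-3) + (1/2)·8 = 11/2.
If Column plays 2, Row's expected payoff is (1/4)·(-4) + (1/4)·3 + (1/2)·1 = 1/4.
If Column plays 3, Row's expected payoff is (1/4)·2 + (1/4)·9 + (1/2)·(-1) = 9/4.
Column minimizes Row's payoff; the smallest is 1/4, so the best response is 2.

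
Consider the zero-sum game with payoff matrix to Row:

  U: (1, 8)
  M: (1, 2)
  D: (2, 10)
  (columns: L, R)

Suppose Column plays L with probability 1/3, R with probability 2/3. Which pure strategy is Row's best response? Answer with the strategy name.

Expected payoff of U: (1/3)·1 + (2/3)·8 = 17/3.
Expected payoff of M: (1/3)·1 + (2/3)·2 = 5/3.
Expected payoff of D: (1/3)·2 + (2/3)·10 = 22/3.
The largest is 22/3, so Row's best response is D.

D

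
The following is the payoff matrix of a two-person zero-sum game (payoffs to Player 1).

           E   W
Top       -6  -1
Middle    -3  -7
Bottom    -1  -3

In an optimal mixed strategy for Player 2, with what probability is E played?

2/7

Row minima: Top → -6, Middle → -7, Bottom → -3; maximin = -3.
Column maxima: E → -1, W → -1; minimax = -1.
-3 ≠ -1, so there is no saddle point; optimal play is mixed.
Middle is strictly dominated by Bottom, so Player 1 never plays it.
On the remaining 2×2 (Top, Bottom vs E, W):
Let Player 1 play Top with probability p. Expected payoff against E: (-6)p + (-1)(1−p) = −5p − 1; against W: (-1)p + (-3)(1−p) = 2p − 3.
Setting these equal: −5p − 1 = 2p − 3 ⇒ −7p = -2 ⇒ p = 2/7, and the value is (-5)·(2/7) − 1 = -17/7.
For Player 2: with q = P(E), equating Top's and Bottom's payoffs gives −5q − 1 = 2q − 3 ⇒ q = 2/7.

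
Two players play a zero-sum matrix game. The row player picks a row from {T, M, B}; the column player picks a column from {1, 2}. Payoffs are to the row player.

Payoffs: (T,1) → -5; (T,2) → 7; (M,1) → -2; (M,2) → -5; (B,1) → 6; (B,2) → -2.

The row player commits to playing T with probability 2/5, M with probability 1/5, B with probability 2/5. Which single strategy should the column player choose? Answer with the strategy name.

1

If the column player plays 1, the row player's expected payoff is (2/5)·(-5) + (1/5)·(-2) + (2/5)·6 = 0.
If the column player plays 2, the row player's expected payoff is (2/5)·7 + (1/5)·(-5) + (2/5)·(-2) = 1.
The column player minimizes the row player's payoff; the smallest is 0, so the best response is 1.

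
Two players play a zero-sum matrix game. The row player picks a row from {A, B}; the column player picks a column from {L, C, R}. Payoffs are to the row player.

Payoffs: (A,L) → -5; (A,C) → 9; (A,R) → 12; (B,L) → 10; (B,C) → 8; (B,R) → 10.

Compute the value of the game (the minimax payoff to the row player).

Row minima: A → -5, B → 8; maximin = 8.
Column maxima: L → 10, C → 9, R → 12; minimax = 9.
8 ≠ 9, so there is no saddle point; optimal play is mixed.
R is strictly dominated by C (it gives the row player strictly more in every row), so the column player never plays it.
On the remaining 2×2 (A, B vs L, C):
Let the row player play A with probability p. Expected payoff against L: (-5)p + 10(1−p) = −15p + 10; against C: 9p + 8(1−p) = p + 8.
Setting these equal: −15p + 10 = p + 8 ⇒ −16p = -2 ⇒ p = 1/8, and the value is (-15)·(1/8) + 10 = 65/8.
For the column player: with q = P(L), equating A's and B's payoffs gives −14q + 9 = 2q + 8 ⇒ q = 1/16.

65/8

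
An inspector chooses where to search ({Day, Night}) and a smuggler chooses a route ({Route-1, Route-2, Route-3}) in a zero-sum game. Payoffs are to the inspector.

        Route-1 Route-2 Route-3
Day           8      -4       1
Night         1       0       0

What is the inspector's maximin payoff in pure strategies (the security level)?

Row minima: Day → -4, Night → 0.
The best of these is 0.

0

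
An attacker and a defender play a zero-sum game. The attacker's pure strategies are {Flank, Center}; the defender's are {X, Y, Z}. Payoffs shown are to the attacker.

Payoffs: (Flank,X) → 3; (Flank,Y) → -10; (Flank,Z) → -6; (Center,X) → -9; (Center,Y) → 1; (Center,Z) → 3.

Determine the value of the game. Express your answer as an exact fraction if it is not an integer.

-87/23

Row minima: Flank → -10, Center → -9; maximin = -9.
Column maxima: X → 3, Y → 1, Z → 3; minimax = 1.
-9 ≠ 1, so there is no saddle point; optimal play is mixed.
Z is strictly dominated by Y (it gives the attacker strictly more in every row), so the defender never plays it.
On the remaining 2×2 (Flank, Center vs X, Y):
Let the attacker play Flank with probability p. Expected payoff against X: 3p + (-9)(1−p) = 12p − 9; against Y: (-10)p + 1(1−p) = −11p + 1.
Setting these equal: 12p − 9 = −11p + 1 ⇒ 23p = 10 ⇒ p = 10/23, and the value is (12)·(10/23) − 9 = -87/23.
For the defender: with q = P(X), equating Flank's and Center's payoffs gives 13q − 10 = −10q + 1 ⇒ q = 11/23.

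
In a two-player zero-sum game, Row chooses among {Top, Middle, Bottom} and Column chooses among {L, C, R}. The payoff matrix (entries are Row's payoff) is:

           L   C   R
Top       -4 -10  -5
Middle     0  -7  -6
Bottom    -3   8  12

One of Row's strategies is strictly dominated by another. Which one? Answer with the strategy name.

Bottom gives a strictly higher payoff than Top against every column: -3 > -4, 8 > -10, 12 > -5.
So Top is strictly dominated and Row never plays it.

Top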